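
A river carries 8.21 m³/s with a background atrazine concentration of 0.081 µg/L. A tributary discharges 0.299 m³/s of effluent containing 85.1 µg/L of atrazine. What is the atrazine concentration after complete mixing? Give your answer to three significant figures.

After mixing, C = (8.210·0.08100 + 0.2990·85.10) / 8.509 = 26.11/8.509 = 3.069 µg/L.

3.07 µg/L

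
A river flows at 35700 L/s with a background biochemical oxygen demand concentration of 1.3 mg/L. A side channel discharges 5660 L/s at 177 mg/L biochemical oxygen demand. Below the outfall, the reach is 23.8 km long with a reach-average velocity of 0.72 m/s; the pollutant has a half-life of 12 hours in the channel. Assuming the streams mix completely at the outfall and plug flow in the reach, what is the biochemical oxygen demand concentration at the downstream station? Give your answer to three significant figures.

Flow-weighted average: C = (35700·1.300 + 5660·177.0) / 41360 = 1048000/41360 = 25.34 mg/L.
Travel time t = 23.8·1000 / 0.72 = 33060 s = 9.182 h.
Half-life 12 h → k = ln 2 / 12 = 0.05776 h⁻¹ = 1.386 d⁻¹.
After decay, C = 25.34 × e^(−kt) = 25.34 × 0.5884 = 14.91 mg/L.

14.9 mg/L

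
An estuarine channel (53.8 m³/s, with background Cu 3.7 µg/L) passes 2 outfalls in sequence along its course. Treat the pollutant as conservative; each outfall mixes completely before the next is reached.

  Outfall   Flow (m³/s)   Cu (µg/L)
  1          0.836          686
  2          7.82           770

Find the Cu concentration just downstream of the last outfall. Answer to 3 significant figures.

After outfall 1: Q = 53.80 + 0.8360 = 54.64 m³/s; C = (53.80·3.700 + 0.8360·686.0)/54.64 = 14.14 µg/L.
After outfall 2: Q = 54.64 + 7.820 = 62.46 m³/s; C = (54.64·14.14 + 7.820·770.0)/62.46 = 108.8 µg/L.

109 µg/L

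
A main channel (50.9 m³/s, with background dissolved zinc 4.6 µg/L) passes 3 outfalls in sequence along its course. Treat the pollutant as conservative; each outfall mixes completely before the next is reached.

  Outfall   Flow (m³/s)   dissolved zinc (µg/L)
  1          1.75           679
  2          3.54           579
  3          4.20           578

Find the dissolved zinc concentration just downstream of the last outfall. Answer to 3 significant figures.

Below outfall 1: Q → 52.65 m³/s, C = (50.90·4.600 + 1.750·679.0)/52.65 = 27.02 µg/L.
Below outfall 2: Q → 56.19 m³/s, C = (52.65·27.02 + 3.540·579.0)/56.19 = 61.79 µg/L.
Below outfall 3: Q → 60.39 m³/s, C = (56.19·61.79 + 4.200·578.0)/60.39 = 97.69 µg/L.

97.7 µg/L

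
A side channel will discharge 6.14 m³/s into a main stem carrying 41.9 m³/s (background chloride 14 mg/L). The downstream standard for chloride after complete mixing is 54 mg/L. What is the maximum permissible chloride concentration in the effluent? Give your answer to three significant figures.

327 mg/L

At the limit, (Qr·Cr + Qe·Cₑ)/(Qr + Qe) = 54:
Cₑ = (48.04·54 − 41.90·14.00) / 6.140 = 327.0 mg/L.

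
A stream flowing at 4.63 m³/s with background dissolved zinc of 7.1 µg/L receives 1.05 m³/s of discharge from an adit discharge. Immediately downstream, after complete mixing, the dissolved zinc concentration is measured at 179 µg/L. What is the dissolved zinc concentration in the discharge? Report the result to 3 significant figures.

937 µg/L

Mass balance: 4.630·7.100 + 1.050·Cₑ = 5.680·179.0
→ Cₑ = (5.680·179.0 − 4.630·7.100) / 1.050 = 937.0 µg/L.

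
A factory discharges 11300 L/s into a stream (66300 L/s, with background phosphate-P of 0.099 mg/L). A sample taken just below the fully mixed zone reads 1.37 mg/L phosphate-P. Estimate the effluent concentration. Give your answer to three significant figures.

8.83 mg/L

Mass balance: 66300·0.09900 + 11300·Cₑ = 77600·1.370
→ Cₑ = (77600·1.370 − 66300·0.09900) / 11300 = 8.827 mg/L.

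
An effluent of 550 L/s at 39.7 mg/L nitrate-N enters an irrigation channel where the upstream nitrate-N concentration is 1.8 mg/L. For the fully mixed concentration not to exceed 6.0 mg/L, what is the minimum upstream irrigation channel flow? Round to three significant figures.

4410 L/s

Set C_mix = 6.0: (Q·1.800 + 550.0·39.70) / (Q + 550.0) = 6.0
→ Q = 550.0·(39.70 − 6.0)/(6.0 − 1.800) = 4413 L/s.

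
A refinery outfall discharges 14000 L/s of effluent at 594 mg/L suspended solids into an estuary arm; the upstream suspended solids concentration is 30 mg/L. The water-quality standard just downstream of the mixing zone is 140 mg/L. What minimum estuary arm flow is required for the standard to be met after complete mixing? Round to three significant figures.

57800 L/s

Set C_mix = 140: (Q·30.00 + 14000·594.0) / (Q + 14000) = 140
→ Q = 14000·(594.0 − 140)/(140 − 30.00) = 57780 L/s.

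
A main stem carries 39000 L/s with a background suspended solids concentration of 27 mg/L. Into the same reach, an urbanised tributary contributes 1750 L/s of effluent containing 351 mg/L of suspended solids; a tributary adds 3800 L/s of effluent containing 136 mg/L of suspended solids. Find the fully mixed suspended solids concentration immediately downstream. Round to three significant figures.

Mixed concentration C = ΣQC/ΣQ = (39000·27.00 + 1750·351.0 + 3800·136.0) / 44550 = 2184000/44550 = 49.02 mg/L.

49.0 mg/L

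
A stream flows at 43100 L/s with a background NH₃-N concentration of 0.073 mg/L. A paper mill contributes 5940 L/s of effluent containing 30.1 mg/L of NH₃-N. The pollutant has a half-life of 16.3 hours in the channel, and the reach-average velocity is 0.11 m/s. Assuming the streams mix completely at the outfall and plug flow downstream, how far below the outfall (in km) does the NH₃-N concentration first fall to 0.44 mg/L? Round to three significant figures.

After mixing, C = (43100·0.07300 + 5940·30.10) / 49040 = 181900/49040 = 3.710 mg/L.
Half-life 16.3 h → k = ln 2 / 16.3 = 0.04252 h⁻¹ = 1.021 d⁻¹.
Set 3.710·exp(−k·t) = 0.44 → t = ln(3.710/0.44)/k = 180500 s = 50.14 h.
Distance = v·t = 0.11·180500 = 19850 m = 19.85 km.

19.9 km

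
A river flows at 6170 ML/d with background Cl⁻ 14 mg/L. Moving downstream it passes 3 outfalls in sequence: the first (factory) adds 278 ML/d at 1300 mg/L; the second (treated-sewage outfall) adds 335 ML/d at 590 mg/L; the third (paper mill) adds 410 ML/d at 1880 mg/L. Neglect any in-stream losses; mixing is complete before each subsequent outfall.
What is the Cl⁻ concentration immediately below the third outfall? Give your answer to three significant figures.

197 mg/L

Below outfall 1: Q → 6448 ML/d, C = (6170·14.00 + 278.0·1300)/6448 = 69.44 mg/L.
Below outfall 2: Q → 6783 ML/d, C = (6448·69.44 + 335.0·590.0)/6783 = 95.15 mg/L.
Below outfall 3: Q → 7193 ML/d, C = (6783·95.15 + 410.0·1880)/7193 = 196.9 mg/L.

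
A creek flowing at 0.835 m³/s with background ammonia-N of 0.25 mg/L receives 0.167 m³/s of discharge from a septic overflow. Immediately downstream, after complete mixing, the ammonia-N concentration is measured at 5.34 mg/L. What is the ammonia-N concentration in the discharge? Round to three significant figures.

Mass balance: 0.8350·0.2500 + 0.1670·Cₑ = 1.002·5.340
→ Cₑ = (1.002·5.340 − 0.8350·0.2500) / 0.1670 = 30.79 mg/L.

30.8 mg/L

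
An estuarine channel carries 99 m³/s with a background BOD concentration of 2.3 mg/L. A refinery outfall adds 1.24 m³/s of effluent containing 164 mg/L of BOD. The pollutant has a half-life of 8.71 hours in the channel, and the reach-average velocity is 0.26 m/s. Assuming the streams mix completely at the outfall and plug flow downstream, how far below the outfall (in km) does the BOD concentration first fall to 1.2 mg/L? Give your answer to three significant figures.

15.0 km

Flow-weighted average: C = (99.00·2.300 + 1.240·164.0) / 100.2 = 431.1/100.2 = 4.300 mg/L.
Half-life 8.71 h → k = ln 2 / 8.71 = 0.07958 h⁻¹ = 1.910 d⁻¹.
Set 4.300·exp(−k·t) = 1.2 → t = ln(4.300/1.2)/k = 57740 s = 16.04 h.
Distance = v·t = 0.26·57740 = 15010 m = 15.01 km.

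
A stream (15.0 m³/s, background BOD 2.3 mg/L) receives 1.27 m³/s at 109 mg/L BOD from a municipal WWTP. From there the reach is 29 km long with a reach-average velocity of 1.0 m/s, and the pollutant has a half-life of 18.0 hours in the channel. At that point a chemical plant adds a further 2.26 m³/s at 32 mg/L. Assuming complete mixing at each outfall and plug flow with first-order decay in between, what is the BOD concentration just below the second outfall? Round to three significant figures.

Conservation of mass: C = (15.00·2.300 + 1.270·109.0) / 16.27 = 172.9/16.27 = 10.63 mg/L; combined flow 16.27 m³/s.
Travel time t = 29·1000 / 1.0 = 29000 s = 8.056 h.
Half-life 18.0 h → k = ln 2 / 18.0 = 0.03851 h⁻¹ = 0.9242 d⁻¹.
Applying C = C₀e^(−kt): 10.63 × 0.7333 = 7.794 mg/L.
At the second outfall, C = (16.27·7.794 + 2.260·32.00) / (16.27 + 2.260) = 10.75 mg/L.

10.7 mg/L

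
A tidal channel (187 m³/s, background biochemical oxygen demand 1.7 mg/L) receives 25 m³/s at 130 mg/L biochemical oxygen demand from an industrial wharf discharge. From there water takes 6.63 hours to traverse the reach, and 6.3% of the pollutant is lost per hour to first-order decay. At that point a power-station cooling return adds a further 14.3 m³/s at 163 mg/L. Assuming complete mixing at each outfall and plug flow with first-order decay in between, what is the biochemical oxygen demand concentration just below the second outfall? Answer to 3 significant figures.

After mixing, C = (187.0·1.700 + 25.00·130.0) / 212.0 = 3568/212.0 = 16.83 mg/L; combined flow 212.0 m³/s.
6.3%/h lost → k = −ln(1 − 0.063) = 0.06507 h⁻¹.
Decay over the reach: 16.83·exp(−kt) = 16.83·0.6496 = 10.93 mg/L.
Second outfall: C = (212.0·10.93 + 14.30·163.0)/226.3 = 20.54 mg/L.

20.5 mg/L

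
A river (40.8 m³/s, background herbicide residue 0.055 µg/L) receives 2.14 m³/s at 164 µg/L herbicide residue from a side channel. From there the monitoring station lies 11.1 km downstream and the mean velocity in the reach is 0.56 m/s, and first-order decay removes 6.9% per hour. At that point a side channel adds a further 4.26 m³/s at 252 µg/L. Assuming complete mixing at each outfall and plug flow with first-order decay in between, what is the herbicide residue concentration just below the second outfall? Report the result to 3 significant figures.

27.8 µg/L

After mixing, C = (40.80·0.05500 + 2.140·164.0) / 42.94 = 353.2/42.94 = 8.226 µg/L; combined flow 42.94 m³/s.
Travel time t = 11.1·1000 / 0.56 = 19820 s = 5.506 h.
6.9%/h lost → k = −ln(1 − 0.069) = 0.07150 h⁻¹.
First-order decay: C = 8.226·exp(−k·t) = 8.226·0.6746 = 5.549 µg/L.
Second outfall: C = (42.94·5.549 + 4.260·252.0)/47.20 = 27.79 µg/L.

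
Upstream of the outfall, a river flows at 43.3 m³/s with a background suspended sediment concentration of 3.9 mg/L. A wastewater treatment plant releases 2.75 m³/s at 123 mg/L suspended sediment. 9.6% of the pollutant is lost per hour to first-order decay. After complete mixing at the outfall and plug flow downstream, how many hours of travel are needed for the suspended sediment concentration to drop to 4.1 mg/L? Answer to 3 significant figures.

9.79 h

Mass balance: C = (43.30·3.900 + 2.750·123.0) / 46.05 = 507.1/46.05 = 11.01 mg/L.
9.6%/h lost → k = −ln(1 − 0.096) = 0.1009 h⁻¹.
11.01·exp(−k·t) = 4.1 → t = ln(11.01/4.1)/k = 35240 s = 9.790 h.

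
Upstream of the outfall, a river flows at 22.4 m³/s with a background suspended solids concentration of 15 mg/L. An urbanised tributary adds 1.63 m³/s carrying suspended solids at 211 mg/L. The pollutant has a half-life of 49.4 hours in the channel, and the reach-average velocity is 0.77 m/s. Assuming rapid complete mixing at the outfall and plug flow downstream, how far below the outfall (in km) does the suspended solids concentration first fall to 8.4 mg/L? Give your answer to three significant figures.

240 km

After mixing, C = (22.40·15.00 + 1.630·211.0) / 24.03 = 679.9/24.03 = 28.30 mg/L.
Half-life 49.4 h → k = ln 2 / 49.4 = 0.01403 h⁻¹ = 0.3368 d⁻¹.
Set 28.30·exp(−k·t) = 8.4 → t = ln(28.30/8.4)/k = 311600 s = 86.55 h.
Distance = v·t = 0.77·311600 = 239900 m = 239.9 km.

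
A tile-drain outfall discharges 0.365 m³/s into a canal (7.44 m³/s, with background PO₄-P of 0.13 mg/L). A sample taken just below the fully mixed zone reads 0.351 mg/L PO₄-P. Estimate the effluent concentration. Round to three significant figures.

Mass balance: 7.440·0.1300 + 0.3650·Cₑ = 7.805·0.3510
→ Cₑ = (7.805·0.3510 − 7.440·0.1300) / 0.3650 = 4.856 mg/L.

4.86 mg/L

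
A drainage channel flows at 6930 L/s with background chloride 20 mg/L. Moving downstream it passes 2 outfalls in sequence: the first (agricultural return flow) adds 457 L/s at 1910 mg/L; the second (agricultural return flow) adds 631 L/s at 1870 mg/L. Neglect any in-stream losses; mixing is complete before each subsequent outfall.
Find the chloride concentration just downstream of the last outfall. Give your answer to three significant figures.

Below outfall 1: Q → 7387 L/s, C = (6930·20.00 + 457.0·1910)/7387 = 136.9 mg/L.
Below outfall 2: Q → 8018 L/s, C = (7387·136.9 + 631.0·1870)/8018 = 273.3 mg/L.

273 mg/L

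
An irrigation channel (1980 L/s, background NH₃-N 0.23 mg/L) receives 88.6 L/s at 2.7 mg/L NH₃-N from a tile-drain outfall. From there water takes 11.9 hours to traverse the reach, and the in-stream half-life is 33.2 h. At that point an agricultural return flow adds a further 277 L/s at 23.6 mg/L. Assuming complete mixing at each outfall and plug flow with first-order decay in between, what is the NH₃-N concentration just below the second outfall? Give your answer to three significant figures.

After mixing, C = (1980·0.2300 + 88.60·2.700) / 2069 = 694.6/2069 = 0.3358 mg/L; combined flow 2069 L/s.
Half-life 33.2 h → k = ln 2 / 33.2 = 0.02088 h⁻¹ = 0.5011 d⁻¹.
Applying C = C₀e^(−kt): 0.3358 × 0.7800 = 0.2619 mg/L.
At the second outfall, C = (2069·0.2619 + 277.0·23.60) / (2069 + 277.0) = 3.018 mg/L.

3.02 mg/L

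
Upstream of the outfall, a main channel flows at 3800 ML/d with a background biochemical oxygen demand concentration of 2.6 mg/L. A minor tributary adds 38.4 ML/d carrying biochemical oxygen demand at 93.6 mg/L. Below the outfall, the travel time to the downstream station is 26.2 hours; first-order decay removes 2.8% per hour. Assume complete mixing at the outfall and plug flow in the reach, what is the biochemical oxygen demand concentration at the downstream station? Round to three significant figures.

After mixing, C = (3800·2.600 + 38.40·93.60) / 3838 = 13470/3838 = 3.510 mg/L.
2.8%/h lost → k = −ln(1 − 0.028) = 0.02840 h⁻¹.
Applying C = C₀e^(−kt): 3.510 × 0.4752 = 1.668 mg/L.

1.67 mg/L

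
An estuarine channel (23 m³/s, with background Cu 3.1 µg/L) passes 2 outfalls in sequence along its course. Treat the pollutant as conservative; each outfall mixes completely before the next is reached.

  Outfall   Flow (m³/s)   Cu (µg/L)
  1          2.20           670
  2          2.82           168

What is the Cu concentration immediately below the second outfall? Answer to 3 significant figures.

After outfall 1: Q = 23.00 + 2.200 = 25.20 m³/s; C = (23.00·3.100 + 2.200·670.0)/25.20 = 61.32 µg/L.
After outfall 2: Q = 25.20 + 2.820 = 28.02 m³/s; C = (25.20·61.32 + 2.820·168.0)/28.02 = 72.06 µg/L.

72.1 µg/L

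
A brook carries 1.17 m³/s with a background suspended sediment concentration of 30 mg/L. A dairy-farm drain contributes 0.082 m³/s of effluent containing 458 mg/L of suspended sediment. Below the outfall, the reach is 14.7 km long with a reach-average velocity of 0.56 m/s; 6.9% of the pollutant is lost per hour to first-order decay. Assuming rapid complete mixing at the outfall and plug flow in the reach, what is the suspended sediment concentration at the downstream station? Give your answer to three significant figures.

34.5 mg/L

After mixing, C = (1.170·30.00 + 0.08200·458.0) / 1.252 = 72.66/1.252 = 58.03 mg/L.
Travel time t = 14.7·1000 / 0.56 = 26250 s = 7.292 h.
6.9%/h lost → k = −ln(1 − 0.069) = 0.07150 h⁻¹.
Applying C = C₀e^(−kt): 58.03 × 0.5937 = 34.46 mg/L.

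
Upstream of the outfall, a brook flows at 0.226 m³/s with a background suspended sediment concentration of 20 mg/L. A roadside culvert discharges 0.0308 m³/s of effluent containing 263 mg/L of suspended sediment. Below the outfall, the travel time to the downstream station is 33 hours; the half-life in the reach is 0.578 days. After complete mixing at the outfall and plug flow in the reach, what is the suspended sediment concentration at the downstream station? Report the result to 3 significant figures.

Conservation of mass: C = (0.2260·20.00 + 0.03080·263.0) / 0.2568 = 12.62/0.2568 = 49.14 mg/L.
Half-life 0.578 d → k = ln 2 / 0.578 = 1.199 d⁻¹.
First-order decay: C = 49.14·exp(−k·t) = 49.14·0.1923 = 9.448 mg/L.

9.45 mg/L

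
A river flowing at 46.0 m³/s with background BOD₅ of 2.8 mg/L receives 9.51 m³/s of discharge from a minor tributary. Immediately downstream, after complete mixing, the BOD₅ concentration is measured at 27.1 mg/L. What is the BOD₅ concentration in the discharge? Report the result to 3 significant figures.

Mass balance: 46.00·2.800 + 9.510·Cₑ = 55.51·27.10
→ Cₑ = (55.51·27.10 − 46.00·2.800) / 9.510 = 144.6 mg/L.

145 mg/L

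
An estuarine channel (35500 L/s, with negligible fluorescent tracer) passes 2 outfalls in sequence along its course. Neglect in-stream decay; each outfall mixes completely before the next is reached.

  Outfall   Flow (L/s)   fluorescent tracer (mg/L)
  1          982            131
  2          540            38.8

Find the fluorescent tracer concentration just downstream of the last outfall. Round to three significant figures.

After outfall 1: Q = 35500 + 982.0 = 36480 L/s; C = (35500·0 + 982.0·131.0)/36480 = 3.526 mg/L.
After outfall 2: Q = 36480 + 540.0 = 37020 L/s; C = (36480·3.526 + 540.0·38.80)/37020 = 4.041 mg/L.

4.04 mg/L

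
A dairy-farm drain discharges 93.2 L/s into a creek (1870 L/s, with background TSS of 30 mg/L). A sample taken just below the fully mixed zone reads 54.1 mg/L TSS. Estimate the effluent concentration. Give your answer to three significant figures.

Mass balance: 1870·30.00 + 93.20·Cₑ = 1963·54.10
→ Cₑ = (1963·54.10 − 1870·30.00) / 93.20 = 537.7 mg/L.

538 mg/L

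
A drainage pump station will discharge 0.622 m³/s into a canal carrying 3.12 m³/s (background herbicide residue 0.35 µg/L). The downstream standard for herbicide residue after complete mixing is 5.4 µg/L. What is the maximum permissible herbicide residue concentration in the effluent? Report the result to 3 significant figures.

30.7 µg/L

At the limit, (Qr·Cr + Qe·Cₑ)/(Qr + Qe) = 5.4:
Cₑ = (3.742·5.4 − 3.120·0.3500) / 0.6220 = 30.73 µg/L.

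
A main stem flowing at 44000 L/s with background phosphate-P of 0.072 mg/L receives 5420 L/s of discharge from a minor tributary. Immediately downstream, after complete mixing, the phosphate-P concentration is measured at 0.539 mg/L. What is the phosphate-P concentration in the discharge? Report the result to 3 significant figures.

Mass balance: 44000·0.07200 + 5420·Cₑ = 49420·0.5390
→ Cₑ = (49420·0.5390 − 44000·0.07200) / 5420 = 4.330 mg/L.

4.33 mg/L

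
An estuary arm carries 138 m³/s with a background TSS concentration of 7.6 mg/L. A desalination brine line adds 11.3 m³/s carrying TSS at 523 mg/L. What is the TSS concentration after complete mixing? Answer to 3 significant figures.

46.6 mg/L

Flow-weighted average: C = (138.0·7.600 + 11.30·523.0) / 149.3 = 6959/149.3 = 46.61 mg/L.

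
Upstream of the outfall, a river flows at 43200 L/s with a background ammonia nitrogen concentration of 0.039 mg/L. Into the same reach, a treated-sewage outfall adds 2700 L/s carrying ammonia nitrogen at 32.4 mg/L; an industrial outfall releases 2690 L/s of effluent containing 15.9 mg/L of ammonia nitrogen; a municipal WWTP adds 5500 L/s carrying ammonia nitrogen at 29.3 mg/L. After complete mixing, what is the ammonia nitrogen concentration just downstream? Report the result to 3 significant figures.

5.42 mg/L

After mixing, C = (43200·0.03900 + 2700·32.40 + 2690·15.90 + 5500·29.30) / 54090 = 293100/54090 = 5.418 mg/L.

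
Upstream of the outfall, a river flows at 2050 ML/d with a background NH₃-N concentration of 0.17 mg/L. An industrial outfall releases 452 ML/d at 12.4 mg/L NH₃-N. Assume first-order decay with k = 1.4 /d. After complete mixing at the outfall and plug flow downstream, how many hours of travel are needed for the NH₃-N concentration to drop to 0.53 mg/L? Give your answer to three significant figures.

25.7 h

Conservation of mass: C = (2050·0.1700 + 452.0·12.40) / 2502 = 5953/2502 = 2.379 mg/L.
2.379·exp(−k·t) = 0.53 → t = ln(2.379/0.53)/k = 92680 s = 25.74 h.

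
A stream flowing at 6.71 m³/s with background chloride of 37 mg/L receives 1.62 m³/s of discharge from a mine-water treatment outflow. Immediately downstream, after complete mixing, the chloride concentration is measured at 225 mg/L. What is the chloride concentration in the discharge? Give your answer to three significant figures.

1000 mg/L

Mass balance: 6.710·37.00 + 1.620·Cₑ = 8.330·225.0
→ Cₑ = (8.330·225.0 − 6.710·37.00) / 1.620 = 1004 mg/L.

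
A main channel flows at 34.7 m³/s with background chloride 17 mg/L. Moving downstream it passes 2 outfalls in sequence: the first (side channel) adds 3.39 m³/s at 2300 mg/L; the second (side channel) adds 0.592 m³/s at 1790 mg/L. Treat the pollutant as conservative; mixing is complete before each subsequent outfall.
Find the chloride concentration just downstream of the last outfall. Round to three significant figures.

Outfall 1: combined Q = 38.09 m³/s; C = (34.70·17.00 + 3.390·2300)/38.09 = 220.2 mg/L.
Outfall 2: combined Q = 38.68 m³/s; C = (38.09·220.2 + 0.5920·1790)/38.68 = 244.2 mg/L.

244 mg/L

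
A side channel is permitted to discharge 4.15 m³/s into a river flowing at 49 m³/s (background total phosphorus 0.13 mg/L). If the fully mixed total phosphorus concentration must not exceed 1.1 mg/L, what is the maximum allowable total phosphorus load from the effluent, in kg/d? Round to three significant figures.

4500 kg/d

Mass balance at the limit: 49.00·0.1300 + 4.150·Cₑ = 53.15·1.1 → Cₑ = 12.55 mg/L.
Load = 4.150 m³/s × 12.55 g/m³ × 86 400 s/d = 4501 kg/d.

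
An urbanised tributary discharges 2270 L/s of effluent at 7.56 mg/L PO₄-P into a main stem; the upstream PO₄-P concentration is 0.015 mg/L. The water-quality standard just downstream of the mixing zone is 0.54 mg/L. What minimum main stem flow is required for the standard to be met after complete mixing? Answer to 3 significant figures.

30400 L/s

Set C_mix = 0.54: (Q·0.01500 + 2270·7.560) / (Q + 2270) = 0.54
→ Q = 2270·(7.560 − 0.54)/(0.54 − 0.01500) = 30350 L/s.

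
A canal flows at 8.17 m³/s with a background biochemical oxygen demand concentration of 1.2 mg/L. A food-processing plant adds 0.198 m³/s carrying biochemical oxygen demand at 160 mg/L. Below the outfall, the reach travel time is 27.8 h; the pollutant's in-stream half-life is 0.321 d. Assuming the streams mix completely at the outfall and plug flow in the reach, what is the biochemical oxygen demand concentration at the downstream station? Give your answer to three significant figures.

Mass balance: C = (8.170·1.200 + 0.1980·160.0) / 8.368 = 41.48/8.368 = 4.957 mg/L.
Half-life 0.321 d → k = ln 2 / 0.321 = 2.159 d⁻¹.
First-order decay: C = 4.957·exp(−k·t) = 4.957·0.08198 = 0.4064 mg/L.

0.406 mg/L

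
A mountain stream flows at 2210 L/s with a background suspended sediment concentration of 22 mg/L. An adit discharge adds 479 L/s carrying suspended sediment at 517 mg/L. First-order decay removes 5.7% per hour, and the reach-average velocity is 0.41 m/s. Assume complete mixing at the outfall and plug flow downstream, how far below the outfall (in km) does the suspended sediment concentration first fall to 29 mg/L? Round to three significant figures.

Flow-weighted average: C = (2210·22.00 + 479.0·517.0) / 2689 = 296300/2689 = 110.2 mg/L.
5.7%/h lost → k = −ln(1 − 0.057) = 0.05869 h⁻¹.
Set 110.2·exp(−k·t) = 29 → t = ln(110.2/29)/k = 81880 s = 22.74 h.
Distance = v·t = 0.41·81880 = 33570 m = 33.57 km.

33.6 km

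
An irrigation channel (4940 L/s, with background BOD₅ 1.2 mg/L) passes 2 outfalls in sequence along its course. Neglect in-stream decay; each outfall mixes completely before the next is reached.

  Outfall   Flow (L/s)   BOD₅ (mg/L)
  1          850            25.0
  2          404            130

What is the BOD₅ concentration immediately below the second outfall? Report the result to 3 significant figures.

12.9 mg/L

Outfall 1: combined Q = 5790 L/s; C = (4940·1.200 + 850.0·25.00)/5790 = 4.694 mg/L.
Outfall 2: combined Q = 6194 L/s; C = (5790·4.694 + 404.0·130.0)/6194 = 12.87 mg/L.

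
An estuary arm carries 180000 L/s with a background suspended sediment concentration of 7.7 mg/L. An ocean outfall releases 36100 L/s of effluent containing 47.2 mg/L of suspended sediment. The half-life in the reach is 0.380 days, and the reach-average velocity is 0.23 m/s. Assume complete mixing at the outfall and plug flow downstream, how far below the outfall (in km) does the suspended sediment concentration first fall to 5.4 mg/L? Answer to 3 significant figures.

10.6 km

Conservation of mass: C = (180000·7.700 + 36100·47.20) / 216100 = 3090000/216100 = 14.30 mg/L.
Half-life 0.380 d → k = ln 2 / 0.380 = 1.824 d⁻¹.
Set 14.30·exp(−k·t) = 5.4 → t = ln(14.30/5.4)/k = 46120 s = 12.81 h.
Distance = v·t = 0.23·46120 = 10610 m = 10.61 km.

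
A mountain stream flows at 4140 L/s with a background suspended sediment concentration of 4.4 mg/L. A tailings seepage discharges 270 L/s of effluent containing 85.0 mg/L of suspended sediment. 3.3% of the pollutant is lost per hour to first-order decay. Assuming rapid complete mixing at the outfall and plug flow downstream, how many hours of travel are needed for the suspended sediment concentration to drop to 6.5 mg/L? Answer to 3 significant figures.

10.8 h

Flow-weighted average: C = (4140·4.400 + 270.0·85.00) / 4410 = 41170/4410 = 9.335 mg/L.
3.3%/h lost → k = −ln(1 − 0.033) = 0.03356 h⁻¹.
9.335·exp(−k·t) = 6.5 → t = ln(9.335/6.5)/k = 38830 s = 10.79 h.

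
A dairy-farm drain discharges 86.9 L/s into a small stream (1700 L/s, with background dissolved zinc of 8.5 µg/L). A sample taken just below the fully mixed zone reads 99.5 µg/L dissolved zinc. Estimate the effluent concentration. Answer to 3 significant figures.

Mass balance: 1700·8.500 + 86.90·Cₑ = 1787·99.50
→ Cₑ = (1787·99.50 − 1700·8.500) / 86.90 = 1880 µg/L.

1880 µg/L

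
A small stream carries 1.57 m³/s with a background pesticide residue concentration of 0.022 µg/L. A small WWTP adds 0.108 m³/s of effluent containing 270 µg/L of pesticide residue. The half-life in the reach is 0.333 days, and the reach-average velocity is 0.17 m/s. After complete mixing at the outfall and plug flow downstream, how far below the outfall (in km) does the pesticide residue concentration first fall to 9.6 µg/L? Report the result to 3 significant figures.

4.20 km

After mixing, C = (1.570·0.02200 + 0.1080·270.0) / 1.678 = 29.19/1.678 = 17.40 µg/L.
Half-life 0.333 d → k = ln 2 / 0.333 = 2.082 d⁻¹.
Set 17.40·exp(−k·t) = 9.6 → t = ln(17.40/9.6)/k = 24680 s = 6.856 h.
Distance = v·t = 0.17·24680 = 4196 m = 4.196 km.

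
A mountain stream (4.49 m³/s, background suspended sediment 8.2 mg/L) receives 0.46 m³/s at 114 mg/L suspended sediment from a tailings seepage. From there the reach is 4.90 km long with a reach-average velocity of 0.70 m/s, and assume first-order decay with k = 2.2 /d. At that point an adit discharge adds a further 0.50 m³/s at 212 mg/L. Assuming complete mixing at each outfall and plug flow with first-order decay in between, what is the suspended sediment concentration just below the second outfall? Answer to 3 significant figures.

33.2 mg/L

After mixing, C = (4.490·8.200 + 0.4600·114.0) / 4.950 = 89.26/4.950 = 18.03 mg/L; combined flow 4.950 m³/s.
Travel time t = 4.90·1000 / 0.70 = 7000 s = 1.944 h.
Decay over the reach: 18.03·exp(−kt) = 18.03·0.8367 = 15.09 mg/L.
Second outfall: C = (4.950·15.09 + 0.5000·212.0)/5.450 = 33.15 mg/L.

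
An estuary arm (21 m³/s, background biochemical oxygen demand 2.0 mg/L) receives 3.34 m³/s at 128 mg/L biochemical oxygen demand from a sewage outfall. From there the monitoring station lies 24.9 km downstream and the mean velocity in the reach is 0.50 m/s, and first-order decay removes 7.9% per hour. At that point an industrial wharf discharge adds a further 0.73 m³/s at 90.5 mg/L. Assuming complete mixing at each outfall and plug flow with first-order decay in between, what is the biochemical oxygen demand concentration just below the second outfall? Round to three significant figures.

After mixing, C = (21.00·2.000 + 3.340·128.0) / 24.34 = 469.5/24.34 = 19.29 mg/L; combined flow 24.34 m³/s.
Travel time t = 24.9·1000 / 0.50 = 49800 s = 13.83 h.
7.9%/h lost → k = −ln(1 − 0.079) = 0.08230 h⁻¹.
Applying C = C₀e^(−kt): 19.29 × 0.3203 = 6.179 mg/L.
Second outfall: C = (24.34·6.179 + 0.7300·90.50)/25.07 = 8.634 mg/L.

8.63 mg/L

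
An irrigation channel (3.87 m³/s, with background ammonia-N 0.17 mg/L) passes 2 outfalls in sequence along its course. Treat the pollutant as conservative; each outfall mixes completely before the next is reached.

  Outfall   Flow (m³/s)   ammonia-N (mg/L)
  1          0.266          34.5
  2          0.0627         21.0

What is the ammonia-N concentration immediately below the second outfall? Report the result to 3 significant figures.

After outfall 1: Q = 3.870 + 0.2660 = 4.136 m³/s; C = (3.870·0.1700 + 0.2660·34.50)/4.136 = 2.378 mg/L.
After outfall 2: Q = 4.136 + 0.06270 = 4.199 m³/s; C = (4.136·2.378 + 0.06270·21.00)/4.199 = 2.656 mg/L.

2.66 mg/L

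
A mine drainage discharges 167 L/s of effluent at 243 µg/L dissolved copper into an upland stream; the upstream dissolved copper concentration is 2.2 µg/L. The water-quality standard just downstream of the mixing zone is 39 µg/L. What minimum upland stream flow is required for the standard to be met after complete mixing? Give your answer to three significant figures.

926 L/s

Set C_mix = 39: (Q·2.200 + 167.0·243.0) / (Q + 167.0) = 39
→ Q = 167.0·(243.0 − 39)/(39 − 2.200) = 925.8 L/s.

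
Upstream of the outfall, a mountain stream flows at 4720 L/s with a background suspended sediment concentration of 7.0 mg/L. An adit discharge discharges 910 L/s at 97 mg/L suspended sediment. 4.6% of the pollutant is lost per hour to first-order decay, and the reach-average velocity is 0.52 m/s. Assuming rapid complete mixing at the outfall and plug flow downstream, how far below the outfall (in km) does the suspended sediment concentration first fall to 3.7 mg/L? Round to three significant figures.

70.0 km

After mixing, C = (4720·7.000 + 910.0·97.00) / 5630 = 121300/5630 = 21.55 mg/L.
4.6%/h lost → k = −ln(1 − 0.046) = 0.04709 h⁻¹.
Set 21.55·exp(−k·t) = 3.7 → t = ln(21.55/3.7)/k = 134700 s = 37.41 h.
Distance = v·t = 0.52·134700 = 70040 m = 70.04 km.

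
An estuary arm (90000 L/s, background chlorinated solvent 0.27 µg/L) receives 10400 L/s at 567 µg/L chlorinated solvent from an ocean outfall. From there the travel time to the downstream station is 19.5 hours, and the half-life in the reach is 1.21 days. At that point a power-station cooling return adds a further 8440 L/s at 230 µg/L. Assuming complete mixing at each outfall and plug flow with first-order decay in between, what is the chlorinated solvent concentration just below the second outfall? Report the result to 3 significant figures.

Mass balance: C = (90000·0.2700 + 10400·567.0) / 100400 = 5921000/100400 = 58.98 µg/L; combined flow 100400 L/s.
Half-life 1.21 d → k = ln 2 / 1.21 = 0.5728 d⁻¹.
First-order decay: C = 58.98·exp(−k·t) = 58.98·0.6279 = 37.03 µg/L.
Second outfall: C = (100400·37.03 + 8440·230.0)/108800 = 51.99 µg/L.

52.0 µg/L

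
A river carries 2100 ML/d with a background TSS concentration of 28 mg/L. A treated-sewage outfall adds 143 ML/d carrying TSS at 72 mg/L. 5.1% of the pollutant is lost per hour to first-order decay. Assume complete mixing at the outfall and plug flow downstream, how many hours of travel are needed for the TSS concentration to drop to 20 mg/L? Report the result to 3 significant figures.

8.25 h

Conservation of mass: C = (2100·28.00 + 143.0·72.00) / 2243 = 69100/2243 = 30.81 mg/L.
5.1%/h lost → k = −ln(1 − 0.051) = 0.05235 h⁻¹.
30.81·exp(−k·t) = 20 → t = ln(30.81/20)/k = 29710 s = 8.252 h.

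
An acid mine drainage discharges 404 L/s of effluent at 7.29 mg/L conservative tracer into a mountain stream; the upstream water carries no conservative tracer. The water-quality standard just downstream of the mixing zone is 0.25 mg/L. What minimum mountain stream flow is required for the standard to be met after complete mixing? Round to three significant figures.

Set C_mix = 0.25: (Q·0 + 404.0·7.290) / (Q + 404.0) = 0.25
→ Q = 404.0·(7.290 − 0.25)/(0.25 − 0) = 11380 L/s.

11400 L/s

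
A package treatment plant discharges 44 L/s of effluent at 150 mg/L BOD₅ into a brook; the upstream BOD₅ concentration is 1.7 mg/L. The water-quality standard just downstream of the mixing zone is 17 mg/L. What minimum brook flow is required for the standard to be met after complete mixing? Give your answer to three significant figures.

Set C_mix = 17: (Q·1.700 + 44.00·150.0) / (Q + 44.00) = 17
→ Q = 44.00·(150.0 − 17)/(17 − 1.700) = 382.5 L/s.

382 L/s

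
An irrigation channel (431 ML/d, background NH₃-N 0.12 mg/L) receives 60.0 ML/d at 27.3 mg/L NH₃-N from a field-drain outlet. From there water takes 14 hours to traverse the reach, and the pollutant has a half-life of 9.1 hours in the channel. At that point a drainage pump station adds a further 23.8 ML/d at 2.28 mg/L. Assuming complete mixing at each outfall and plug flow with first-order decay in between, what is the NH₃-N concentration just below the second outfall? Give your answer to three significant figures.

Mixed concentration C = ΣQC/ΣQ = (431.0·0.1200 + 60.00·27.30) / 491.0 = 1690/491.0 = 3.441 mg/L; combined flow 491.0 ML/d.
Half-life 9.1 h → k = ln 2 / 9.1 = 0.07617 h⁻¹ = 1.828 d⁻¹.
After decay, C = 3.441 × e^(−kt) = 3.441 × 0.3443 = 1.185 mg/L.
Second outfall: C = (491.0·1.185 + 23.80·2.280)/514.8 = 1.235 mg/L.

1.24 mg/L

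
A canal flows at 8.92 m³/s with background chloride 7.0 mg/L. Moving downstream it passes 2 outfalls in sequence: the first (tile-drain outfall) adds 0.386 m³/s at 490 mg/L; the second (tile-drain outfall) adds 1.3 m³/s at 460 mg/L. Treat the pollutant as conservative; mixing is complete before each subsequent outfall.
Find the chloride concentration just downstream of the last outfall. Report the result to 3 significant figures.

Outfall 1: combined Q = 9.306 m³/s; C = (8.920·7.000 + 0.3860·490.0)/9.306 = 27.03 mg/L.
Outfall 2: combined Q = 10.61 m³/s; C = (9.306·27.03 + 1.300·460.0)/10.61 = 80.10 mg/L.

80.1 mg/L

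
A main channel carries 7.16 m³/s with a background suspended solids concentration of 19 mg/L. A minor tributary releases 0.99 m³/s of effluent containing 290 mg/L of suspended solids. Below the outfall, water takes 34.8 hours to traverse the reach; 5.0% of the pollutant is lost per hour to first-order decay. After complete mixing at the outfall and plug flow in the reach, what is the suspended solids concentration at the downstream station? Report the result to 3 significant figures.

After mixing, C = (7.160·19.00 + 0.9900·290.0) / 8.150 = 423.1/8.150 = 51.92 mg/L.
5.0%/h lost → k = −ln(1 − 0.05) = 0.05129 h⁻¹.
Applying C = C₀e^(−kt): 51.92 × 0.1678 = 8.712 mg/L.

8.71 mg/L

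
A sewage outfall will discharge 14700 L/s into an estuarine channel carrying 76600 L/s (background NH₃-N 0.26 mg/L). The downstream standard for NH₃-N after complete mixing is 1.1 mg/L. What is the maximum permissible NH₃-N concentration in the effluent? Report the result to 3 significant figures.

5.48 mg/L

At the limit, (Qr·Cr + Qe·Cₑ)/(Qr + Qe) = 1.1:
Cₑ = (91300·1.1 − 76600·0.2600) / 14700 = 5.477 mg/L.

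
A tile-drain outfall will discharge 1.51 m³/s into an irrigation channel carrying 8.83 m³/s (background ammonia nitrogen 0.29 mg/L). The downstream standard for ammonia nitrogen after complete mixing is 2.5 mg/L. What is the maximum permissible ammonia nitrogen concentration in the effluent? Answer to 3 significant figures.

At the limit, (Qr·Cr + Qe·Cₑ)/(Qr + Qe) = 2.5:
Cₑ = (10.34·2.5 − 8.830·0.2900) / 1.510 = 15.42 mg/L.

15.4 mg/L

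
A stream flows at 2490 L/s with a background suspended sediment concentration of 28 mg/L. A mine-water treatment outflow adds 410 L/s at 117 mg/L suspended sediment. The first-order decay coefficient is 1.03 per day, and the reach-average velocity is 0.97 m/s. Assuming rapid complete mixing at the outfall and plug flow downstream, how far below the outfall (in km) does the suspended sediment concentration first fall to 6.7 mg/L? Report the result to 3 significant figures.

147 km

Flow-weighted average: C = (2490·28.00 + 410.0·117.0) / 2900 = 117700/2900 = 40.58 mg/L.
Set 40.58·exp(−k·t) = 6.7 → t = ln(40.58/6.7)/k = 151100 s = 41.97 h.
Distance = v·t = 0.97·151100 = 146600 m = 146.6 km.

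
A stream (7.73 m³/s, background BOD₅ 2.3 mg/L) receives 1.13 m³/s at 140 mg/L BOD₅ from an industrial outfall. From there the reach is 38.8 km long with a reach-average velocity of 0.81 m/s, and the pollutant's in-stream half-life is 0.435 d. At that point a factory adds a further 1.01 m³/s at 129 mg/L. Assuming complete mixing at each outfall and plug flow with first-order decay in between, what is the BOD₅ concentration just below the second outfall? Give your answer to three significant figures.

20.6 mg/L

Mass balance: C = (7.730·2.300 + 1.130·140.0) / 8.860 = 176.0/8.860 = 19.86 mg/L; combined flow 8.860 m³/s.
Travel time t = 38.8·1000 / 0.81 = 47900 s = 13.31 h.
Half-life 0.435 d → k = ln 2 / 0.435 = 1.593 d⁻¹.
Applying C = C₀e^(−kt): 19.86 × 0.4134 = 8.210 mg/L.
Second outfall: C = (8.860·8.210 + 1.010·129.0)/9.870 = 20.57 mg/L.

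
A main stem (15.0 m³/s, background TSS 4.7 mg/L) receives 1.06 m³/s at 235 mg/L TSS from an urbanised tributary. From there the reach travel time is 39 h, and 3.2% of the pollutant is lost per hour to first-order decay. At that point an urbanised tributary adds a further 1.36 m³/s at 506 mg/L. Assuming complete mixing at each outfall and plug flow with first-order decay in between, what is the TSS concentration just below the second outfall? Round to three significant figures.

Mass balance: C = (15.00·4.700 + 1.060·235.0) / 16.06 = 319.6/16.06 = 19.90 mg/L; combined flow 16.06 m³/s.
3.2%/h lost → k = −ln(1 − 0.032) = 0.03252 h⁻¹.
After decay, C = 19.90 × e^(−kt) = 19.90 × 0.2813 = 5.598 mg/L.
Second outfall: C = (16.06·5.598 + 1.360·506.0)/17.42 = 44.66 mg/L.

44.7 mg/L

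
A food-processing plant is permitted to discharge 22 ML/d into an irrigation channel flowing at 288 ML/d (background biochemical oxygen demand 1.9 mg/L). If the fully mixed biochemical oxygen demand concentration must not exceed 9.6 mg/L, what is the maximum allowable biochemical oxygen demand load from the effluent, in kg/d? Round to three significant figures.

Mass balance at the limit: 288.0·1.900 + 22.00·Cₑ = 310.0·9.6 → Cₑ = 110.4 mg/L.
22.00 ML/d = 0.2546 m³/s. Load = 0.2546 m³/s × 110.4 g/m³ × 86 400 s/d = 2429 kg/d.

2430 kg/d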